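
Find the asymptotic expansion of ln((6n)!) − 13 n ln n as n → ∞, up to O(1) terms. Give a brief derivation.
ln((6n)!) − 13 n ln n = −7 n ln n + 6(ln 6 − 1) n + (1/2) ln(2π·6n) + O(1/n)

Stirling: ln((6n)!) = 6n ln(6n) − 6n + (1/2) ln(2π·6n) + O(1/n).
Expand 6n ln(6n) = 6n (ln n + ln 6) = 6n ln n + 6n ln 6.
Subtract 13n ln n: leading term is (6 − 13) n ln n = −7 n ln n. The next term is 6n ln 6 − 6n = 6(ln 6 − 1) n. Then the (1/2) ln(2π·6n) correction.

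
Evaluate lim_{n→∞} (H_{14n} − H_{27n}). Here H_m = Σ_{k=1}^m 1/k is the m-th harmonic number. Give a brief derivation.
lim = ln(14/27)

Euler-Maclaurin gives H_m = ln m + γ + 1/(2m) + O(1/m^2). The γ and O(1/m) terms cancel in the difference:
  H_{14n} − H_{27n} = ln(14n) − ln(27n) + O(1/n) = ln(14/27) + O(1/n).
Hence the limit is ln(14/27).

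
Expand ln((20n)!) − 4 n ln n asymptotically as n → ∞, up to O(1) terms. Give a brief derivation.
ln((20n)!) − 4 n ln n = 16 n ln n + 20(ln 20 − 1) n + (1/2) ln(2π·20n) + O(1/n)

Stirling: ln((20n)!) = 20n ln(20n) − 20n + (1/2) ln(2π·20n) + O(1/n).
Expand 20n ln(20n) = 20n (ln n + ln 20) = 20n ln n + 20n ln 20.
Subtract 4n ln n: leading term is (20 − 4) n ln n = 16 n ln n. The next term is 20n ln 20 − 20n = 20(ln 20 − 1) n. Then the (1/2) ln(2π·20n) correction.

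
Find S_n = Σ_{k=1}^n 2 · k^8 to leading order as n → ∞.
S_n ~ 2 · n^9 / 9

By integral comparison (Euler-Maclaurin), Σ_{k=1}^n 2 · k^8 = 2 · ∫_0^n x^8 dx + O(n^8) = 2 · n^9/9 + O(n^8). (Equivalently, Faulhaber's formula gives the same leading term.)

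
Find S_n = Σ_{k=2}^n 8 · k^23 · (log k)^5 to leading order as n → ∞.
S_n ~ n^24 · (log n)^5 / 3

By integral comparison, S_n = ∫_1^n 8 · x^23 · (log x)^5 dx + O(n^23 · (log n)^5). For the integral, the leading term of ∫_1^n x^23 (log x)^5 dx is n^24/24 · (log n)^5 (by repeated integration by parts; each step lowers the log-exponent and produces a relatively O(1/log n) correction). Hence S_n ~ n^24 · (log n)^5 / 3.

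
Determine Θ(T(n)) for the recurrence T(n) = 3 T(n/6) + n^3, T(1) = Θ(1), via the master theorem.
T(n) = Θ(n^3)

log_6 3 ≈ 0.613. f(n) = n^3 dominates n^(log_6 3) since 3 > 0.613, and the regularity condition a·f(n/b) = 3·(n/6)^3 = (3/216)·n^3 ≤ c·f(n) holds with c = 3/216 ≈ 0.0139 < 1. So this is Case 3: T(n) = Θ(f(n)) = Θ(n^3).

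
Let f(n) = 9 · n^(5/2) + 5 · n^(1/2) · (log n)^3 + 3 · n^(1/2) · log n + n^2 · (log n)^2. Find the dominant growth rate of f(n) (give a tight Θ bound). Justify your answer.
f(n) ∈ Θ(n^(5/2))

Compare the terms by growth order. For large n, n^a · (log n)^b dominates n^a' · (log n)^b' iff a > a', or (a = a' and b > b'). Ranking the 4 terms shows the dominant one is 9 · n^(5/2). Hence f(n) ∈ Θ(n^(5/2)).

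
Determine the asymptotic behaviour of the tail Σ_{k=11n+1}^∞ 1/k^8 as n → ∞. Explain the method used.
Σ_{k>11n} 1/k^8 ~ 1/(7 · (11n)^7)

Compare to the integral: ∫_{11n}^∞ x^(−8) dx = [−x^(−7)/7]_{11n}^∞ = 1/((8−1)·(11n)^7). Euler-Maclaurin then gives
  Σ_{k>11n} 1/k^8 = ∫_{11n}^∞ dx/x^8 − 1/(2·(11n)^8) + O(1/(11n)^9).
(Equivalently this is ζ(8) − Σ_{k≤11n} 1/k^8.)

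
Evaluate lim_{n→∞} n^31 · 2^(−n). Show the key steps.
lim = 0

Exponentials with base > 1 dominate every fixed polynomial: for any fixed c, n^c / 2^n → 0 as n → ∞ (e.g. by the ratio test, or by writing 2^n = e^(n ln 2) and noting e^(n ln 2) / n^c → ∞). Hence n^31 · 2^(−n) = n^31 / 2^n → 0.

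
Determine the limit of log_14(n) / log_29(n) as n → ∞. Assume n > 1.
lim = ln(29) / ln(14) = log_14(29)

Change of base: log_14(n) = ln n / ln 14 and log_29(n) = ln n / ln 29. The ratio is (ln n / ln 14) · (ln 29 / ln n) = ln 29 / ln 14, a constant independent of n. So the limit is ln 29 / ln 14 = log_14(29).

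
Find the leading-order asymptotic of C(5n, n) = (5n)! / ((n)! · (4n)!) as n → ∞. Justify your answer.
C(5n, n) ~ (3125/256)^(n) · sqrt(5/(8π·n))

Write N = n. Apply Stirling to each factorial:
  (5N)! ~ sqrt(2π·5N) · (5N/e)^(5N),
  N! ~ sqrt(2π N) · (N/e)^N,
  (4N)! ~ sqrt(2π·4N) · (4N/e)^(4N).
The exponential factors combine to (5N)^(5N) / (N^N · (4N)^(4N)) = 5^(5N)/4^(4N) = (5^5/4^4)^N = (3125/256)^N.
The square-root prefactors combine to sqrt(2π·5N) / (sqrt(2π N)·sqrt(2π·4N)) = sqrt(5 / (2π·4·N)) = sqrt(5/(8π·n)).
Substituting N = n: C(5n, n) ~ (3125/256)^(n) · sqrt(5/(8π·n)).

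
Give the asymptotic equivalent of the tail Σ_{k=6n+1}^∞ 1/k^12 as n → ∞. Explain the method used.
Σ_{k>6n} 1/k^12 ~ 1/(11 · (6n)^11)

Compare to the integral: ∫_{6n}^∞ x^(−12) dx = [−x^(−11)/11]_{6n}^∞ = 1/((12−1)·(6n)^11). Euler-Maclaurin then gives
  Σ_{k>6n} 1/k^12 = ∫_{6n}^∞ dx/x^12 − 1/(2·(6n)^12) + O(1/(6n)^13).
(Equivalently this is ζ(12) − Σ_{k≤6n} 1/k^12.)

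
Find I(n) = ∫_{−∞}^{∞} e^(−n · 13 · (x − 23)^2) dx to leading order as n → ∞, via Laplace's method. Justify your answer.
I(n) = sqrt(π/(13n))

Here φ(x) = 13 · (x − 23)^2 has its unique minimum at x* = 23 with φ(x*) = 0 and φ''(x*) = 26. Laplace's method gives
  I(n) ~ e^(−n φ(x*)) · sqrt(2π / (n · φ''(x*))) = sqrt(2π / (26n)) = sqrt(π/(13n)).
This is exact: substituting u = (x − 23)·sqrt(13n) gives I(n) = (1/sqrt(13n)) ∫_{−∞}^{∞} e^(−u^2) du = sqrt(π/(13n)).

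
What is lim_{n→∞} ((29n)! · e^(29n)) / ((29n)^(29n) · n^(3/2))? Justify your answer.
lim = 0

Stirling: (29n)! ~ sqrt(2π·29n) · (29n/e)^(29n). Hence
  (29n)! · e^(29n) / (29n)^(29n) ~ sqrt(2π·29n).
Dividing by n^(3/2): sqrt(2π·29n) / n^(3/2) = sqrt(2π·29) · n^((1−3)/2), so the expression behaves like sqrt(2π·29) · n^((1−3)/2) → 0.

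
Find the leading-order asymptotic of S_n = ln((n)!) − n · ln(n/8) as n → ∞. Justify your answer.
S_n ~ n · (ln 8 − 1) + O(ln n)

Stirling: ln((n)!) = n ln(n) − n + O(ln n).
  S_n = n ln(n) − n − n ln(n/8) + O(ln n)
      = n ln(n) − n ln n + n ln 8 − n + O(ln n)
      = n ln 8 − n + O(ln n)
      = n (ln 8 − 1) + O(ln n).
Numerically ln(8) − 1 ≈ 1.0794.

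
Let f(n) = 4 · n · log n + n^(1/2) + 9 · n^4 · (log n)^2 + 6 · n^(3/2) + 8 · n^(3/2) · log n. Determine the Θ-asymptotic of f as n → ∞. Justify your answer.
f(n) ∈ Θ(n^4 · (log n)^2)

Compare the terms by growth order. For large n, n^a · (log n)^b dominates n^a' · (log n)^b' iff a > a', or (a = a' and b > b'). Ranking the 5 terms shows the dominant one is 9 · n^4 · (log n)^2. Hence f(n) ∈ Θ(n^4 · (log n)^2).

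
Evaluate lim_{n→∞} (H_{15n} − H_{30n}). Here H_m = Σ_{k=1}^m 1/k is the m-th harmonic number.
lim = ln(15/30) = −ln 2

Euler-Maclaurin gives H_m = ln m + γ + 1/(2m) + O(1/m^2). The γ and O(1/m) terms cancel in the difference:
  H_{15n} − H_{30n} = ln(15n) − ln(30n) + O(1/n) = ln(15/30) + O(1/n).
Hence the limit is ln(15/30) = −ln 2.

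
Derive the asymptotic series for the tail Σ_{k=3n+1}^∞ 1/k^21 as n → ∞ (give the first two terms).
Σ_{k>3n} 1/k^21 = 1/(20 · (3n)^20) − 1/(2 · (3n)^21) + O(1/(3n)^22)

Compare to the integral: ∫_{3n}^∞ x^(−21) dx = [−x^(−20)/20]_{3n}^∞ = 1/((21−1)·(3n)^20). The Euler-Maclaurin correction adds −f(3n)/2 = −1/(2·(3n)^21). Euler-Maclaurin then gives
  Σ_{k>3n} 1/k^21 = ∫_{3n}^∞ dx/x^21 − 1/(2·(3n)^21) + O(1/(3n)^22).
(Equivalently this is ζ(21) − Σ_{k≤3n} 1/k^21.)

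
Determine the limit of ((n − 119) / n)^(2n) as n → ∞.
lim = e^(−238)

Rewrite as (1 − 119/n)^(2n). By the standard limit (1 + x/n)^n → e^x, we have (1 − 119/n)^n → e^(−119), and raising to the 2nd power gives e^(−238).
More precisely, ln[(1 − 119/n)^(2n)] = 2n · ln(1 − 119/n) = 2n · (-119/n + O(1/n^2)) = -238 + O(1/n) → -238.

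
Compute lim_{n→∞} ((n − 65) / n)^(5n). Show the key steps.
lim = e^(−325)

Rewrite as (1 − 65/n)^(5n). By the standard limit (1 + x/n)^n → e^x, we have (1 − 65/n)^n → e^(−65), and raising to the 5th power gives e^(−325).
More precisely, ln[(1 − 65/n)^(5n)] = 5n · ln(1 − 65/n) = 5n · (-65/n + O(1/n^2)) = -325 + O(1/n) → -325.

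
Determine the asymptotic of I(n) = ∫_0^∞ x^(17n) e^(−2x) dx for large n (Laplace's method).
I(n) ~ (sqrt(2π·17n) / 2) · (17n/(2e))^(17n)

Write the integrand as exp(17n ln x − 2x) and set f(x) = 17n ln x − 2x. Then f'(x) = 17n/x − 2 = 0 at x* = 17n/2, and f''(x*) = −17n/x*^2 = −2^2/(17n). Laplace's method (interior maximum) gives
  I(n) ~ e^(f(x*)) · sqrt(2π / |f''(x*)|)
        = exp(17n ln(17n/2) − 17n) · sqrt(2π · 17n / 2^2)
        = (17n/2)^(17n) e^(−17n) · sqrt(2π·17n) / 2
        = (sqrt(2π·17n) / 2) · (17n/(2e))^(17n).
This matches Γ(17n+1)/2^(17n+1) with Stirling applied to Γ.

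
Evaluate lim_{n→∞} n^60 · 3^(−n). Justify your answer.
lim = 0

Exponentials with base > 1 dominate every fixed polynomial: for any fixed c, n^c / 3^n → 0 as n → ∞ (e.g. by the ratio test, or by writing 3^n = e^(n ln 3) and noting e^(n ln 3) / n^c → ∞). Hence n^60 · 3^(−n) = n^60 / 3^n → 0.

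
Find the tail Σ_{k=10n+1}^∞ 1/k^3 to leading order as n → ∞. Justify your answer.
Σ_{k>10n} 1/k^3 ~ 1/(2 · (10n)^2)

Compare to the integral: ∫_{10n}^∞ x^(−3) dx = [−x^(−2)/2]_{10n}^∞ = 1/((3−1)·(10n)^2). Euler-Maclaurin then gives
  Σ_{k>10n} 1/k^3 = ∫_{10n}^∞ dx/x^3 − 1/(2·(10n)^3) + O(1/(10n)^4).
(Equivalently this is ζ(3) − Σ_{k≤10n} 1/k^3.)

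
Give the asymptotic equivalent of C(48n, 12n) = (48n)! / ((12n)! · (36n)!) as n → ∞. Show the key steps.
C(48n, 12n) ~ (256/27)^(12n) · sqrt(2/(3π·12n))

Write N = 12n. Apply Stirling to each factorial:
  (4N)! ~ sqrt(2π·4N) · (4N/e)^(4N),
  N! ~ sqrt(2π N) · (N/e)^N,
  (3N)! ~ sqrt(2π·3N) · (3N/e)^(3N).
The exponential factors combine to (4N)^(4N) / (N^N · (3N)^(3N)) = 4^(4N)/3^(3N) = (4^4/3^3)^N = (256/27)^N.
The square-root prefactors combine to sqrt(2π·4N) / (sqrt(2π N)·sqrt(2π·3N)) = sqrt(4 / (2π·3·N)) = sqrt(2/(3π·12n)).
Substituting N = 12n: C(48n, 12n) ~ (256/27)^(12n) · sqrt(2/(3π·12n)).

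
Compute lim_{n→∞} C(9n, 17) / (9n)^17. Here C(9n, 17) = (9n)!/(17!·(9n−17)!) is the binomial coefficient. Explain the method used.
lim = 1/17! = 1/355687428096000

With N = 9n → ∞: C(N, 17) / N^17 = [N(N−1)…(N−16)] / (17! · N^17) = (1/17!) · 1 · (1 − 1/(9n)) · … · (1 − 16/(9n)). Each factor → 1 as N → ∞, so the limit is 1/17! = 1/355687428096000.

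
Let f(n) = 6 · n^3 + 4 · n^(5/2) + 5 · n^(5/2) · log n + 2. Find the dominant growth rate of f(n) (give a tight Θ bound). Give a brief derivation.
f(n) ∈ Θ(n^3)

Compare the terms by growth order. For large n, n^a · (log n)^b dominates n^a' · (log n)^b' iff a > a', or (a = a' and b > b'). Ranking the 4 terms shows the dominant one is 6 · n^3. Hence f(n) ∈ Θ(n^3).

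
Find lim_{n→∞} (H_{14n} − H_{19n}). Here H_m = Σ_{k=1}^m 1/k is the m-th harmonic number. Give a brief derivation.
lim = ln(14/19)

Euler-Maclaurin gives H_m = ln m + γ + 1/(2m) + O(1/m^2). The γ and O(1/m) terms cancel in the difference:
  H_{14n} − H_{19n} = ln(14n) − ln(19n) + O(1/n) = ln(14/19) + O(1/n).
Hence the limit is ln(14/19).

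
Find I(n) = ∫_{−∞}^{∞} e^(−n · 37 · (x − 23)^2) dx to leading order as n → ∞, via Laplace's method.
I(n) = sqrt(π/(37n))

Here φ(x) = 37 · (x − 23)^2 has its unique minimum at x* = 23 with φ(x*) = 0 and φ''(x*) = 74. Laplace's method gives
  I(n) ~ e^(−n φ(x*)) · sqrt(2π / (n · φ''(x*))) = sqrt(2π / (74n)) = sqrt(π/(37n)).
This is exact: substituting u = (x − 23)·sqrt(37n) gives I(n) = (1/sqrt(37n)) ∫_{−∞}^{∞} e^(−u^2) du = sqrt(π/(37n)).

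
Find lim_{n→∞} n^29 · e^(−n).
lim = 0

Exponentials with base > 1 dominate every fixed polynomial: for any fixed c, n^c / e^n → 0 as n → ∞ (e.g. by the ratio test, or since e^n grows faster than any power of n). Hence n^29 · e^(−n) = n^29 / e^n → 0.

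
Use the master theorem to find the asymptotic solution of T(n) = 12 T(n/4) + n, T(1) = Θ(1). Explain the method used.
T(n) = Θ(n^(log_4 12))

Master theorem: compare f(n) = n to n^(log_4 12) where log_4 12 ≈ 1.792. Since 1 < log_4 12, we have f(n) = O(n^(log_4 12 − ε)) for some ε > 0 — Case 1. Hence T(n) = Θ(n^(log_4 12)).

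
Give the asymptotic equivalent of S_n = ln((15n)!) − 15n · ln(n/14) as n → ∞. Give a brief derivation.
S_n ~ 15n · (ln 210 − 1) + O(ln n)

Stirling: ln((15n)!) = 15n ln(15n) − 15n + O(ln n).
  S_n = 15n ln(15n) − 15n − 15n ln(n/14) + O(ln n)
      = 15n ln(15n) − 15n ln n + 15n ln 14 − 15n + O(ln n)
      = 15n ln 15 + 15n ln 14 − 15n + O(ln n)
      = 15n (ln 210 − 1) + O(ln n).
Numerically ln(210) − 1 ≈ 4.3471.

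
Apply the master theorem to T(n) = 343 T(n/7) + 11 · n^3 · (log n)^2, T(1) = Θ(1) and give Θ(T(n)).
T(n) = Θ(n^3 · (log n)^3)

Here log_7 343 = 3 and f(n) = 11 · n^3 · (log n)^2 = Θ(n^(log_7 343) · (log n)^2). This is the extended Case 2 of the master theorem (f matches the critical exponent up to log factors), giving T(n) = Θ(n^(log_7 343) · (log n)^(2+1)) = Θ(n^3 · (log n)^3).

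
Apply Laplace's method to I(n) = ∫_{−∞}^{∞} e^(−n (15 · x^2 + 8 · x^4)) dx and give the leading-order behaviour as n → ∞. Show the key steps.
I(n) ~ sqrt(π/(15n))

φ(x) = 15 · x^2 + 8 · x^4 has its unique global minimum at x* = 0 (since φ'(x) = 30x + 32x^3 = 0 only at x = 0 for real x with both coefficients positive, and φ → ∞ as |x| → ∞). At x* = 0, φ(0) = 0 and φ''(0) = 30. Laplace's method then gives
  I(n) ~ sqrt(2π / (n · φ''(0))) · e^(−n φ(0)) = sqrt(2π / (30n)) = sqrt(π/(15n)).
The 8 · x^4 term contributes only at subleading order (an O(1/n) relative correction).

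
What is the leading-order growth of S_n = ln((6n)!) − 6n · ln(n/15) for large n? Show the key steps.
S_n ~ 6n · (ln 90 − 1) + O(ln n)

Stirling: ln((6n)!) = 6n ln(6n) − 6n + O(ln n).
  S_n = 6n ln(6n) − 6n − 6n ln(n/15) + O(ln n)
      = 6n ln(6n) − 6n ln n + 6n ln 15 − 6n + O(ln n)
      = 6n ln 6 + 6n ln 15 − 6n + O(ln n)
      = 6n (ln 90 − 1) + O(ln n).
Numerically ln(90) − 1 ≈ 3.4998.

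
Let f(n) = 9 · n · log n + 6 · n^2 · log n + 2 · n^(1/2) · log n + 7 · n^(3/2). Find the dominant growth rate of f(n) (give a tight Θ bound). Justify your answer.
f(n) ∈ Θ(n^2 · log n)

Compare the terms by growth order. For large n, n^a · (log n)^b dominates n^a' · (log n)^b' iff a > a', or (a = a' and b > b'). Ranking the 4 terms shows the dominant one is 6 · n^2 · log n. Hence f(n) ∈ Θ(n^2 · log n).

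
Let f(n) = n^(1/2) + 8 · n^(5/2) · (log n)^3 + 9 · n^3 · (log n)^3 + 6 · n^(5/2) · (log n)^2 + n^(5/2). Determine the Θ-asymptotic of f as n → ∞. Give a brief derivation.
f(n) ∈ Θ(n^3 · (log n)^3)

Compare the terms by growth order. For large n, n^a · (log n)^b dominates n^a' · (log n)^b' iff a > a', or (a = a' and b > b'). Ranking the 5 terms shows the dominant one is 9 · n^3 · (log n)^3. Hence f(n) ∈ Θ(n^3 · (log n)^3).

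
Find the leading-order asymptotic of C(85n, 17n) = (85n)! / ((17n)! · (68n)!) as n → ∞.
C(85n, 17n) ~ (3125/256)^(17n) · sqrt(5/(8π·17n))

Write N = 17n. Apply Stirling to each factorial:
  (5N)! ~ sqrt(2π·5N) · (5N/e)^(5N),
  N! ~ sqrt(2π N) · (N/e)^N,
  (4N)! ~ sqrt(2π·4N) · (4N/e)^(4N).
The exponential factors combine to (5N)^(5N) / (N^N · (4N)^(4N)) = 5^(5N)/4^(4N) = (5^5/4^4)^N = (3125/256)^N.
The square-root prefactors combine to sqrt(2π·5N) / (sqrt(2π N)·sqrt(2π·4N)) = sqrt(5 / (2π·4·N)) = sqrt(5/(8π·17n)).
Substituting N = 17n: C(85n, 17n) ~ (3125/256)^(17n) · sqrt(5/(8π·17n)).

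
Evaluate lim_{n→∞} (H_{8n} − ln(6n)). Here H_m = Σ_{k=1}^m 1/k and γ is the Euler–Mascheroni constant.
lim = ln(4/3) + γ

By Euler-Maclaurin, H_m = ln m + γ + O(1/m). So
  H_{8n} − ln(6n) = ln(8n) + γ − ln(6n) + O(1/n)
                       = ln(8/6) + γ + O(1/n).
Hence the limit is ln(8/6) + γ (= ln(4/3)).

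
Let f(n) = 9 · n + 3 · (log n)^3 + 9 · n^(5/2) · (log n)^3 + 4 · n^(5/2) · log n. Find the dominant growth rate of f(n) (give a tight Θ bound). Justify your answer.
f(n) ∈ Θ(n^(5/2) · (log n)^3)

Compare the terms by growth order. For large n, n^a · (log n)^b dominates n^a' · (log n)^b' iff a > a', or (a = a' and b > b'). Ranking the 4 terms shows the dominant one is 9 · n^(5/2) · (log n)^3. Hence f(n) ∈ Θ(n^(5/2) · (log n)^3).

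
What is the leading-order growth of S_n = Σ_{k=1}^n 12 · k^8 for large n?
S_n ~ 4 · n^9 / 3

By integral comparison (Euler-Maclaurin), Σ_{k=1}^n 12 · k^8 = 12 · ∫_0^n x^8 dx + O(n^8) = 12 · n^9/9 = 4 · n^9 / 3 + O(n^8). (Equivalently, Faulhaber's formula gives the same leading term.)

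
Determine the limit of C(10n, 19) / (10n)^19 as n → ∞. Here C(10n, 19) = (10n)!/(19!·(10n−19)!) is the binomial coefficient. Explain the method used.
lim = 1/19! = 1/121645100408832000

With N = 10n → ∞: C(N, 19) / N^19 = [N(N−1)…(N−18)] / (19! · N^19) = (1/19!) · 1 · (1 − 1/(10n)) · … · (1 − 18/(10n)). Each factor → 1 as N → ∞, so the limit is 1/19! = 1/121645100408832000.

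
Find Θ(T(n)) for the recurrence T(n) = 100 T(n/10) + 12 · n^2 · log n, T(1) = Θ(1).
T(n) = Θ(n^2 · (log n)^2)

Here log_10 100 = 2 and f(n) = 12 · n^2 · log n = Θ(n^(log_10 100) · (log n)^1). This is the extended Case 2 of the master theorem (f matches the critical exponent up to log factors), giving T(n) = Θ(n^(log_10 100) · (log n)^(1+1)) = Θ(n^2 · (log n)^2).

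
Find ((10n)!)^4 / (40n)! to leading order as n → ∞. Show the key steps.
((10n)!)^4/(40n)! ~ ((2π·10n)^(3/2) / 2) · 4^(−4·10n)  →  0

Write N = 10n. Stirling: N! ~ sqrt(2π N)(N/e)^N and (4N)! ~ sqrt(2π·4N)·(4N/e)^(4N).
  (N!)^4/(4N)! ~ (2π N)^(4/2) (N/e)^(4N) / [sqrt(2π·4N) (4N/e)^(4N)]
     = (2π N)^(4/2) / sqrt(2π·4N) · (N/(4N))^(4N)
     = (2π N)^((4−1)/2) / 2 · 4^(−4N).
Since 4^4 > 1, the factor 4^(−4N) decays exponentially, so the ratio → 0. Substituting N = 10n gives the stated form.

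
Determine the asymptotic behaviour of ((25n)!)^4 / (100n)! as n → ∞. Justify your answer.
((25n)!)^4/(100n)! ~ ((2π·25n)^(3/2) / 2) · 4^(−4·25n)  →  0

Write N = 25n. Stirling: N! ~ sqrt(2π N)(N/e)^N and (4N)! ~ sqrt(2π·4N)·(4N/e)^(4N).
  (N!)^4/(4N)! ~ (2π N)^(4/2) (N/e)^(4N) / [sqrt(2π·4N) (4N/e)^(4N)]
     = (2π N)^(4/2) / sqrt(2π·4N) · (N/(4N))^(4N)
     = (2π N)^((4−1)/2) / 2 · 4^(−4N).
Since 4^4 > 1, the factor 4^(−4N) decays exponentially, so the ratio → 0. Substituting N = 25n gives the stated form.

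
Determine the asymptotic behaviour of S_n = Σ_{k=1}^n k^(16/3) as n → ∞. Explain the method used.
S_n ~ (3/19) · n^(19/3)

Integral comparison: Σ_{k=1}^n k^(16/3) = ∫_0^n x^(16/3) dx + O(n^(16/3)). The integral is n^(1 + 16/3) / (1 + 16/3) = n^((16+3)/3) / ((16+3)/3) = (3/19) · n^(19/3).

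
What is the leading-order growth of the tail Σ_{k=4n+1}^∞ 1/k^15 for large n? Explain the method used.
Σ_{k>4n} 1/k^15 ~ 1/(14 · (4n)^14)

Compare to the integral: ∫_{4n}^∞ x^(−15) dx = [−x^(−14)/14]_{4n}^∞ = 1/((15−1)·(4n)^14). Euler-Maclaurin then gives
  Σ_{k>4n} 1/k^15 = ∫_{4n}^∞ dx/x^15 − 1/(2·(4n)^15) + O(1/(4n)^16).
(Equivalently this is ζ(15) − Σ_{k≤4n} 1/k^15.)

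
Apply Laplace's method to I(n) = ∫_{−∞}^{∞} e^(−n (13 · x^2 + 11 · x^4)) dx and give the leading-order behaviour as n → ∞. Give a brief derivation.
I(n) ~ sqrt(π/(13n))

φ(x) = 13 · x^2 + 11 · x^4 has its unique global minimum at x* = 0 (since φ'(x) = 26x + 44x^3 = 0 only at x = 0 for real x with both coefficients positive, and φ → ∞ as |x| → ∞). At x* = 0, φ(0) = 0 and φ''(0) = 26. Laplace's method then gives
  I(n) ~ sqrt(2π / (n · φ''(0))) · e^(−n φ(0)) = sqrt(2π / (26n)) = sqrt(π/(13n)).
The 11 · x^4 term contributes only at subleading order (an O(1/n) relative correction).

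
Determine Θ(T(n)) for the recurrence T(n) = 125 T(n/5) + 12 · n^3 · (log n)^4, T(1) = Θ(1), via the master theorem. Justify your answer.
T(n) = Θ(n^3 · (log n)^5)

Here log_5 125 = 3 and f(n) = 12 · n^3 · (log n)^4 = Θ(n^(log_5 125) · (log n)^4). This is the extended Case 2 of the master theorem (f matches the critical exponent up to log factors), giving T(n) = Θ(n^(log_5 125) · (log n)^(4+1)) = Θ(n^3 · (log n)^5).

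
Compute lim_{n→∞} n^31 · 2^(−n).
lim = 0

Exponentials with base > 1 dominate every fixed polynomial: for any fixed c, n^c / 2^n → 0 as n → ∞ (e.g. by the ratio test, or by writing 2^n = e^(n ln 2) and noting e^(n ln 2) / n^c → ∞). Hence n^31 · 2^(−n) = n^31 / 2^n → 0.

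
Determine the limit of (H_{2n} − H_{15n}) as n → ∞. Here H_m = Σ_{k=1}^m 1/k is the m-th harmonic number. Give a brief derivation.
lim = ln(2/15)

Euler-Maclaurin gives H_m = ln m + γ + 1/(2m) + O(1/m^2). The γ and O(1/m) terms cancel in the difference:
  H_{2n} − H_{15n} = ln(2n) − ln(15n) + O(1/n) = ln(2/15) + O(1/n).
Hence the limit is ln(2/15).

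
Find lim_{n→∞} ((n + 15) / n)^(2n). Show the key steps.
lim = e^30

Rewrite as (1 + 15/n)^(2n). By the standard limit (1 + x/n)^n → e^x, we have (1 + 15/n)^n → e^15, and raising to the 2nd power gives e^30.
More precisely, ln[(1 + 15/n)^(2n)] = 2n · ln(1 + 15/n) = 2n · (15/n + O(1/n^2)) = 30 + O(1/n) → 30.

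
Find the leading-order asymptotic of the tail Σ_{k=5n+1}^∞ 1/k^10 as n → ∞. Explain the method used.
Σ_{k>5n} 1/k^10 ~ 1/(9 · (5n)^9)

Compare to the integral: ∫_{5n}^∞ x^(−10) dx = [−x^(−9)/9]_{5n}^∞ = 1/((10−1)·(5n)^9). Euler-Maclaurin then gives
  Σ_{k>5n} 1/k^10 = ∫_{5n}^∞ dx/x^10 − 1/(2·(5n)^10) + O(1/(5n)^11).
(Equivalently this is ζ(10) − Σ_{k≤5n} 1/k^10.)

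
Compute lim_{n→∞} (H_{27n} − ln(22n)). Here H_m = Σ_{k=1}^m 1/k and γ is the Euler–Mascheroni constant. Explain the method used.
lim = ln(27/22) + γ

By Euler-Maclaurin, H_m = ln m + γ + O(1/m). So
  H_{27n} − ln(22n) = ln(27n) + γ − ln(22n) + O(1/n)
                       = ln(27/22) + γ + O(1/n).
Hence the limit is ln(27/22) + γ.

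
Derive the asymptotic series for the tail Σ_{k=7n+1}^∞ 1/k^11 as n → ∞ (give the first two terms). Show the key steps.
Σ_{k>7n} 1/k^11 = 1/(10 · (7n)^10) − 1/(2 · (7n)^11) + O(1/(7n)^12)

Compare to the integral: ∫_{7n}^∞ x^(−11) dx = [−x^(−10)/10]_{7n}^∞ = 1/((11−1)·(7n)^10). The Euler-Maclaurin correction adds −f(7n)/2 = −1/(2·(7n)^11). Euler-Maclaurin then gives
  Σ_{k>7n} 1/k^11 = ∫_{7n}^∞ dx/x^11 − 1/(2·(7n)^11) + O(1/(7n)^12).
(Equivalently this is ζ(11) − Σ_{k≤7n} 1/k^11.)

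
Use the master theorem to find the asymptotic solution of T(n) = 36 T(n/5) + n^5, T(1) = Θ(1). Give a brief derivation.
T(n) = Θ(n^5)

log_5 36 ≈ 2.227. f(n) = n^5 dominates n^(log_5 36) since 5 > 2.227, and the regularity condition a·f(n/b) = 36·(n/5)^5 = (36/3125)·n^5 ≤ c·f(n) holds with c = 36/3125 ≈ 0.0115 < 1. So this is Case 3: T(n) = Θ(f(n)) = Θ(n^5).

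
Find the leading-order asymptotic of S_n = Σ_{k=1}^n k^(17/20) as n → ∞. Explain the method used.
S_n ~ (20/37) · n^(37/20)

Integral comparison: Σ_{k=1}^n k^(17/20) = ∫_0^n x^(17/20) dx + O(n^(17/20)). The integral is n^(1 + 17/20) / (1 + 17/20) = n^((17+20)/20) / ((17+20)/20) = (20/37) · n^(37/20).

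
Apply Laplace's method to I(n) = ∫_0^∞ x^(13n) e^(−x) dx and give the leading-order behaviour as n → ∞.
I(n) ~ sqrt(2π·13n) · (13n/e)^(13n)

Write the integrand as exp(13n ln x − x) and set f(x) = 13n ln x − x. Then f'(x) = 13n/x − 1 = 0 at x* = 13n, and f''(x*) = −13n/x*^2 = −1/(13n). Laplace's method (interior maximum) gives
  I(n) ~ e^(f(x*)) · sqrt(2π / |f''(x*)|)
        = exp(13n ln(13n) − 13n) · sqrt(2π · 13n)
        = (13n)^(13n) e^(−13n) · sqrt(2π·13n)
        = sqrt(2π·13n) · (13n/e)^(13n).
This matches Γ(13n+1) with Stirling applied to Γ.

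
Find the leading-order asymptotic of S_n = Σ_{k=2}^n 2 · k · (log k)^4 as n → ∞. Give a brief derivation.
S_n ~ n^2 · (log n)^4

By integral comparison, S_n = ∫_1^n 2 · x · (log x)^4 dx + O(n · (log n)^4). For the integral, the leading term of ∫_1^n x^1 (log x)^4 dx is n^2/2 · (log n)^4 (by repeated integration by parts; each step lowers the log-exponent and produces a relatively O(1/log n) correction). Hence S_n ~ n^2 · (log n)^4.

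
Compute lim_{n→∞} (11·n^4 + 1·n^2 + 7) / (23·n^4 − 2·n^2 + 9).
lim = 11/23

For large n the leading n^4 terms dominate both numerator and denominator. Dividing top and bottom by n^4, every other term tends to 0, leaving 11/23.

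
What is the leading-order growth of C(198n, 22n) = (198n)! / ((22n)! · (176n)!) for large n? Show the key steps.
C(198n, 22n) ~ (387420489/16777216)^(22n) · sqrt(9/(16π·22n))

Write N = 22n. Apply Stirling to each factorial:
  (9N)! ~ sqrt(2π·9N) · (9N/e)^(9N),
  N! ~ sqrt(2π N) · (N/e)^N,
  (8N)! ~ sqrt(2π·8N) · (8N/e)^(8N).
The exponential factors combine to (9N)^(9N) / (N^N · (8N)^(8N)) = 9^(9N)/8^(8N) = (9^9/8^8)^N = (387420489/16777216)^N.
The square-root prefactors combine to sqrt(2π·9N) / (sqrt(2π N)·sqrt(2π·8N)) = sqrt(9 / (2π·8·N)) = sqrt(9/(16π·22n)).
Substituting N = 22n: C(198n, 22n) ~ (387420489/16777216)^(22n) · sqrt(9/(16π·22n)).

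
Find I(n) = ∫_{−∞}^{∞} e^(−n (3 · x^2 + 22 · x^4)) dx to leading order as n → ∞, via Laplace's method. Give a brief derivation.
I(n) ~ sqrt(π/(3n))

φ(x) = 3 · x^2 + 22 · x^4 has its unique global minimum at x* = 0 (since φ'(x) = 6x + 88x^3 = 0 only at x = 0 for real x with both coefficients positive, and φ → ∞ as |x| → ∞). At x* = 0, φ(0) = 0 and φ''(0) = 6. Laplace's method then gives
  I(n) ~ sqrt(2π / (n · φ''(0))) · e^(−n φ(0)) = sqrt(2π / (6n)) = sqrt(π/(3n)).
The 22 · x^4 term contributes only at subleading order (an O(1/n) relative correction).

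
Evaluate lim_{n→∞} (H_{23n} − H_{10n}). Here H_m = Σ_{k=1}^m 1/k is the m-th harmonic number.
lim = ln(23/10)

Euler-Maclaurin gives H_m = ln m + γ + 1/(2m) + O(1/m^2). The γ and O(1/m) terms cancel in the difference:
  H_{23n} − H_{10n} = ln(23n) − ln(10n) + O(1/n) = ln(23/10) + O(1/n).
Hence the limit is ln(23/10).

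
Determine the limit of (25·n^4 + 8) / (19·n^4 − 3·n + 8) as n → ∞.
lim = 25/19

For large n the leading n^4 terms dominate both numerator and denominator. Dividing top and bottom by n^4, every other term tends to 0, leaving 25/19.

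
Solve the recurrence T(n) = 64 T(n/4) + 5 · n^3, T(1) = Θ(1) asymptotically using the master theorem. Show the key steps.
T(n) = Θ(n^3 log n)

log_4 64 = 3, and f(n) = 5 · n^3 = Θ(n^(log_4 64)). This is Case 2 of the master theorem: T(n) = Θ(f(n) · log n) = Θ(n^3 log n).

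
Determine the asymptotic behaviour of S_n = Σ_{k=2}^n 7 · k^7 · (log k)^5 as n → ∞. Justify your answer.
S_n ~ 7 · n^8 · (log n)^5 / 8

By integral comparison, S_n = ∫_1^n 7 · x^7 · (log x)^5 dx + O(n^7 · (log n)^5). For the integral, the leading term of ∫_1^n x^7 (log x)^5 dx is n^8/8 · (log n)^5 (by repeated integration by parts; each step lowers the log-exponent and produces a relatively O(1/log n) correction). Hence S_n ~ 7 · n^8 · (log n)^5 / 8.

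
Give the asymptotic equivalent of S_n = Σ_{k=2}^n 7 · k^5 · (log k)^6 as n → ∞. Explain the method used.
S_n ~ 7 · n^6 · (log n)^6 / 6

By integral comparison, S_n = ∫_1^n 7 · x^5 · (log x)^6 dx + O(n^5 · (log n)^6). For the integral, the leading term of ∫_1^n x^5 (log x)^6 dx is n^6/6 · (log n)^6 (by repeated integration by parts; each step lowers the log-exponent and produces a relatively O(1/log n) correction). Hence S_n ~ 7 · n^6 · (log n)^6 / 6.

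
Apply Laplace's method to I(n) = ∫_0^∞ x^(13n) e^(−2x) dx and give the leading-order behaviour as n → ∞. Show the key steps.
I(n) ~ (sqrt(2π·13n) / 2) · (13n/(2e))^(13n)

Write the integrand as exp(13n ln x − 2x) and set f(x) = 13n ln x − 2x. Then f'(x) = 13n/x − 2 = 0 at x* = 13n/2, and f''(x*) = −13n/x*^2 = −2^2/(13n). Laplace's method (interior maximum) gives
  I(n) ~ e^(f(x*)) · sqrt(2π / |f''(x*)|)
        = exp(13n ln(13n/2) − 13n) · sqrt(2π · 13n / 2^2)
        = (13n/2)^(13n) e^(−13n) · sqrt(2π·13n) / 2
        = (sqrt(2π·13n) / 2) · (13n/(2e))^(13n).
This matches Γ(13n+1)/2^(13n+1) with Stirling applied to Γ.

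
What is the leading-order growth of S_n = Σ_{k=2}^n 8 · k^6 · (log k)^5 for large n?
S_n ~ 8 · n^7 · (log n)^5 / 7

By integral comparison, S_n = ∫_1^n 8 · x^6 · (log x)^5 dx + O(n^6 · (log n)^5). For the integral, the leading term of ∫_1^n x^6 (log x)^5 dx is n^7/7 · (log n)^5 (by repeated integration by parts; each step lowers the log-exponent and produces a relatively O(1/log n) correction). Hence S_n ~ 8 · n^7 · (log n)^5 / 7.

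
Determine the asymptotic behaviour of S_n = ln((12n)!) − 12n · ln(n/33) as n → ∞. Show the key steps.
S_n ~ 12n · (ln 396 − 1) + O(ln n)

Stirling: ln((12n)!) = 12n ln(12n) − 12n + O(ln n).
  S_n = 12n ln(12n) − 12n − 12n ln(n/33) + O(ln n)
      = 12n ln(12n) − 12n ln n + 12n ln 33 − 12n + O(ln n)
      = 12n ln 12 + 12n ln 33 − 12n + O(ln n)
      = 12n (ln 396 − 1) + O(ln n).
Numerically ln(396) − 1 ≈ 4.9814.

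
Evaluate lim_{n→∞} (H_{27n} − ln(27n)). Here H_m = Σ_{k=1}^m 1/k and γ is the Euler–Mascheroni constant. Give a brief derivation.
lim = γ

By Euler-Maclaurin, H_m = ln m + γ + O(1/m). So
  H_{27n} − ln(27n) = ln(27n) + γ − ln(27n) + O(1/n)
                       = ln(27/27) + γ + O(1/n).
Hence the limit is γ (since ln 1 = 0).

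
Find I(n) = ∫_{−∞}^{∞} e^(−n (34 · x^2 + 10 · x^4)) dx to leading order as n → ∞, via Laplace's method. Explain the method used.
I(n) ~ sqrt(π/(34n))

φ(x) = 34 · x^2 + 10 · x^4 has its unique global minimum at x* = 0 (since φ'(x) = 68x + 40x^3 = 0 only at x = 0 for real x with both coefficients positive, and φ → ∞ as |x| → ∞). At x* = 0, φ(0) = 0 and φ''(0) = 68. Laplace's method then gives
  I(n) ~ sqrt(2π / (n · φ''(0))) · e^(−n φ(0)) = sqrt(2π / (68n)) = sqrt(π/(34n)).
The 10 · x^4 term contributes only at subleading order (an O(1/n) relative correction).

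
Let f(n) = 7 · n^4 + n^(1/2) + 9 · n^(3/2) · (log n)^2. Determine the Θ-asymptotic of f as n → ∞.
f(n) ∈ Θ(n^4)

Compare the terms by growth order. For large n, n^a · (log n)^b dominates n^a' · (log n)^b' iff a > a', or (a = a' and b > b'). Ranking the 3 terms shows the dominant one is 7 · n^4. Hence f(n) ∈ Θ(n^4).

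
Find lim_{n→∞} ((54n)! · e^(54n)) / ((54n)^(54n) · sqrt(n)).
lim = sqrt(2π·54)

Stirling: (54n)! ~ sqrt(2π·54n) · (54n/e)^(54n). Hence
  (54n)! · e^(54n) / (54n)^(54n) ~ sqrt(2π·54n).
Dividing by sqrt(n): sqrt(2π·54n) / sqrt(n) = sqrt(2π·54) · n^((1−1)/2), so the limit is sqrt(2π·54).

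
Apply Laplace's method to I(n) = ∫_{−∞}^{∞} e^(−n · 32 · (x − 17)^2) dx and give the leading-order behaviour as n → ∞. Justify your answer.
I(n) = sqrt(π/(32n))

Here φ(x) = 32 · (x − 17)^2 has its unique minimum at x* = 17 with φ(x*) = 0 and φ''(x*) = 64. Laplace's method gives
  I(n) ~ e^(−n φ(x*)) · sqrt(2π / (n · φ''(x*))) = sqrt(2π / (64n)) = sqrt(π/(32n)).
This is exact: substituting u = (x − 17)·sqrt(32n) gives I(n) = (1/sqrt(32n)) ∫_{−∞}^{∞} e^(−u^2) du = sqrt(π/(32n)).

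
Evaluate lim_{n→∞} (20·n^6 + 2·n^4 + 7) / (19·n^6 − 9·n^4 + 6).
lim = 20/19

For large n the leading n^6 terms dominate both numerator and denominator. Dividing top and bottom by n^6, every other term tends to 0, leaving 20/19.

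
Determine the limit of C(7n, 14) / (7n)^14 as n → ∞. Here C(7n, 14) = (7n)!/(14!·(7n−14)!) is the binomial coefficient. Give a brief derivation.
lim = 1/14! = 1/87178291200

With N = 7n → ∞: C(N, 14) / N^14 = [N(N−1)…(N−13)] / (14! · N^14) = (1/14!) · 1 · (1 − 1/(7n)) · … · (1 − 13/(7n)). Each factor → 1 as N → ∞, so the limit is 1/14! = 1/87178291200.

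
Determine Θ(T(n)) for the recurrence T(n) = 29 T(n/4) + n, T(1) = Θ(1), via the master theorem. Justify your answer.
T(n) = Θ(n^(log_4 29))

Master theorem: compare f(n) = n to n^(log_4 29) where log_4 29 ≈ 2.429. Since 1 < log_4 29, we have f(n) = O(n^(log_4 29 − ε)) for some ε > 0 — Case 1. Hence T(n) = Θ(n^(log_4 29)).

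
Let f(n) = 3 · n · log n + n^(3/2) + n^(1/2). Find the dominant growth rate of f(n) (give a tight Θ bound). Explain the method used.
f(n) ∈ Θ(n^(3/2))

Compare the terms by growth order. For large n, n^a · (log n)^b dominates n^a' · (log n)^b' iff a > a', or (a = a' and b > b'). Ranking the 3 terms shows the dominant one is n^(3/2). Hence f(n) ∈ Θ(n^(3/2)).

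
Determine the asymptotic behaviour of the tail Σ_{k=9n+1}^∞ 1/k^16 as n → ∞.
Σ_{k>9n} 1/k^16 ~ 1/(15 · (9n)^15)

Compare to the integral: ∫_{9n}^∞ x^(−16) dx = [−x^(−15)/15]_{9n}^∞ = 1/((16−1)·(9n)^15). Euler-Maclaurin then gives
  Σ_{k>9n} 1/k^16 = ∫_{9n}^∞ dx/x^16 − 1/(2·(9n)^16) + O(1/(9n)^17).
(Equivalently this is ζ(16) − Σ_{k≤9n} 1/k^16.)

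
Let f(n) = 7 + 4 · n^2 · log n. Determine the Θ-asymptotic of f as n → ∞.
f(n) ∈ Θ(n^2 · log n)

Compare the terms by growth order. For large n, n^a · (log n)^b dominates n^a' · (log n)^b' iff a > a', or (a = a' and b > b'). Ranking the 2 terms shows the dominant one is 4 · n^2 · log n. Hence f(n) ∈ Θ(n^2 · log n).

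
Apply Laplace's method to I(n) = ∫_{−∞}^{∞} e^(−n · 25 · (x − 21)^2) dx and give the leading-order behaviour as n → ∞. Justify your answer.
I(n) = sqrt(π/(25n))

Here φ(x) = 25 · (x − 21)^2 has its unique minimum at x* = 21 with φ(x*) = 0 and φ''(x*) = 50. Laplace's method gives
  I(n) ~ e^(−n φ(x*)) · sqrt(2π / (n · φ''(x*))) = sqrt(2π / (50n)) = sqrt(π/(25n)).
This is exact: substituting u = (x − 21)·sqrt(25n) gives I(n) = (1/sqrt(25n)) ∫_{−∞}^{∞} e^(−u^2) du = sqrt(π/(25n)).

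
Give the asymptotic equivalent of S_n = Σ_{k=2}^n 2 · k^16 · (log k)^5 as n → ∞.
S_n ~ 2 · n^17 · (log n)^5 / 17

By integral comparison, S_n = ∫_1^n 2 · x^16 · (log x)^5 dx + O(n^16 · (log n)^5). For the integral, the leading term of ∫_1^n x^16 (log x)^5 dx is n^17/17 · (log n)^5 (by repeated integration by parts; each step lowers the log-exponent and produces a relatively O(1/log n) correction). Hence S_n ~ 2 · n^17 · (log n)^5 / 17.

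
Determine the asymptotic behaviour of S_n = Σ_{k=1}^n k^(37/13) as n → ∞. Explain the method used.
S_n ~ (13/50) · n^(50/13)

Integral comparison: Σ_{k=1}^n k^(37/13) = ∫_0^n x^(37/13) dx + O(n^(37/13)). The integral is n^(1 + 37/13) / (1 + 37/13) = n^((37+13)/13) / ((37+13)/13) = (13/50) · n^(50/13).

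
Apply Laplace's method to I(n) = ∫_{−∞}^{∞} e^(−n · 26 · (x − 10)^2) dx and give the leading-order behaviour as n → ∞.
I(n) = sqrt(π/(26n))

Here φ(x) = 26 · (x − 10)^2 has its unique minimum at x* = 10 with φ(x*) = 0 and φ''(x*) = 52. Laplace's method gives
  I(n) ~ e^(−n φ(x*)) · sqrt(2π / (n · φ''(x*))) = sqrt(2π / (52n)) = sqrt(π/(26n)).
This is exact: substituting u = (x − 10)·sqrt(26n) gives I(n) = (1/sqrt(26n)) ∫_{−∞}^{∞} e^(−u^2) du = sqrt(π/(26n)).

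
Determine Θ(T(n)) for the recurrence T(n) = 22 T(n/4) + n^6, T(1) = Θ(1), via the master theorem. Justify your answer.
T(n) = Θ(n^6)

log_4 22 ≈ 2.230. f(n) = n^6 dominates n^(log_4 22) since 6 > 2.230, and the regularity condition a·f(n/b) = 22·(n/4)^6 = (22/4096)·n^6 ≤ c·f(n) holds with c = 22/4096 ≈ 0.00537 < 1. So this is Case 3: T(n) = Θ(f(n)) = Θ(n^6).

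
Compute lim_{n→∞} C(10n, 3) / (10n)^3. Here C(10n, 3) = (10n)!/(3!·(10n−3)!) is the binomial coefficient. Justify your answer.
lim = 1/3! = 1/6

With N = 10n → ∞: C(N, 3) / N^3 = [N(N−1)…(N−2)] / (3! · N^3) = (1/3!) · 1 · (1 − 1/(10n)) · (1 − 2/(10n)). Each factor → 1 as N → ∞, so the limit is 1/3! = 1/6.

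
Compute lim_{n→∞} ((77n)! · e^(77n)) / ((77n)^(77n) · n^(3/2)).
lim = 0

Stirling: (77n)! ~ sqrt(2π·77n) · (77n/e)^(77n). Hence
  (77n)! · e^(77n) / (77n)^(77n) ~ sqrt(2π·77n).
Dividing by n^(3/2): sqrt(2π·77n) / n^(3/2) = sqrt(2π·77) · n^((1−3)/2), so the expression behaves like sqrt(2π·77) · n^((1−3)/2) → 0.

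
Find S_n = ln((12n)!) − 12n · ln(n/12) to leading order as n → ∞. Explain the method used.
S_n ~ 12n · (ln 144 − 1) + O(ln n)

Stirling: ln((12n)!) = 12n ln(12n) − 12n + O(ln n).
  S_n = 12n ln(12n) − 12n − 12n ln(n/12) + O(ln n)
      = 12n ln(12n) − 12n ln n + 12n ln 12 − 12n + O(ln n)
      = 12n ln 12 + 12n ln 12 − 12n + O(ln n)
      = 12n (ln 144 − 1) + O(ln n).
Numerically ln(144) − 1 ≈ 3.9698.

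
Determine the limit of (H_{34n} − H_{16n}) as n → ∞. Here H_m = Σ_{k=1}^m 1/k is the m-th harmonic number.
lim = ln(34/16) = ln(17/8)

Euler-Maclaurin gives H_m = ln m + γ + 1/(2m) + O(1/m^2). The γ and O(1/m) terms cancel in the difference:
  H_{34n} − H_{16n} = ln(34n) − ln(16n) + O(1/n) = ln(34/16) + O(1/n).
Hence the limit is ln(34/16) = ln(17/8).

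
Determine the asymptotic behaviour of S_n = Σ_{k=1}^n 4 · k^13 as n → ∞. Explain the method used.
S_n ~ 2 · n^14 / 7

By integral comparison (Euler-Maclaurin), Σ_{k=1}^n 4 · k^13 = 4 · ∫_0^n x^13 dx + O(n^13) = 4 · n^14/14 = 2 · n^14 / 7 + O(n^13). (Equivalently, Faulhaber's formula gives the same leading term.)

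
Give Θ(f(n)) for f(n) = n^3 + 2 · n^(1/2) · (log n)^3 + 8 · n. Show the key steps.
f(n) ∈ Θ(n^3)

Compare the terms by growth order. For large n, n^a · (log n)^b dominates n^a' · (log n)^b' iff a > a', or (a = a' and b > b'). Ranking the 3 terms shows the dominant one is n^3. Hence f(n) ∈ Θ(n^3).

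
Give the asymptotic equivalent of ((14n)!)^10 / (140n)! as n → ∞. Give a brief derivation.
((14n)!)^10/(140n)! ~ ((2π·14n)^(9/2) / sqrt(10)) · 10^(−10·14n)  →  0

Write N = 14n. Stirling: N! ~ sqrt(2π N)(N/e)^N and (10N)! ~ sqrt(2π·10N)·(10N/e)^(10N).
  (N!)^10/(10N)! ~ (2π N)^(10/2) (N/e)^(10N) / [sqrt(2π·10N) (10N/e)^(10N)]
     = (2π N)^(10/2) / sqrt(2π·10N) · (N/(10N))^(10N)
     = (2π N)^((10−1)/2) / sqrt(10) · 10^(−10N).
Since 10^10 > 1, the factor 10^(−10N) decays exponentially, so the ratio → 0. Substituting N = 14n gives the stated form.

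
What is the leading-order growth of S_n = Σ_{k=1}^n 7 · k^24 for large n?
S_n ~ 7 · n^25 / 25

By integral comparison (Euler-Maclaurin), Σ_{k=1}^n 7 · k^24 = 7 · ∫_0^n x^24 dx + O(n^24) = 7 · n^25/25 + O(n^24). (Equivalently, Faulhaber's formula gives the same leading term.)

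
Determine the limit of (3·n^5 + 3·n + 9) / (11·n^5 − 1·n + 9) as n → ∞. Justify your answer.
lim = 3/11

For large n the leading n^5 terms dominate both numerator and denominator. Dividing top and bottom by n^5, every other term tends to 0, leaving 3/11.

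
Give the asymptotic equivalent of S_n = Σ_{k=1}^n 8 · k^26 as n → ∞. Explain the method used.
S_n ~ 8 · n^27 / 27

By integral comparison (Euler-Maclaurin), Σ_{k=1}^n 8 · k^26 = 8 · ∫_0^n x^26 dx + O(n^26) = 8 · n^27/27 + O(n^26). (Equivalently, Faulhaber's formula gives the same leading term.)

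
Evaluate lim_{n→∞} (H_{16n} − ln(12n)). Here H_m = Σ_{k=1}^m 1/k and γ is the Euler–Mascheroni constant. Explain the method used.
lim = ln(4/3) + γ

By Euler-Maclaurin, H_m = ln m + γ + O(1/m). So
  H_{16n} − ln(12n) = ln(16n) + γ − ln(12n) + O(1/n)
                       = ln(16/12) + γ + O(1/n).
Hence the limit is ln(16/12) + γ (= ln(4/3)).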